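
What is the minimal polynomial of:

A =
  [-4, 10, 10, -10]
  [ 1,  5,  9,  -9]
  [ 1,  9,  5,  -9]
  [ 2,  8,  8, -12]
x^3 + 2*x^2 - 32*x - 96

The characteristic polynomial is χ_A(x) = (x - 6)*(x + 4)^3, so the eigenvalues are known. The minimal polynomial is
  m_A(x) = Π_λ (x − λ)^{k_λ}
where k_λ is the size of the *largest* Jordan block for λ (equivalently, the smallest k with (A − λI)^k v = 0 for every generalised eigenvector v of λ).

  λ = -4: largest Jordan block has size 2, contributing (x + 4)^2
  λ = 6: largest Jordan block has size 1, contributing (x − 6)

So m_A(x) = (x - 6)*(x + 4)^2 = x^3 + 2*x^2 - 32*x - 96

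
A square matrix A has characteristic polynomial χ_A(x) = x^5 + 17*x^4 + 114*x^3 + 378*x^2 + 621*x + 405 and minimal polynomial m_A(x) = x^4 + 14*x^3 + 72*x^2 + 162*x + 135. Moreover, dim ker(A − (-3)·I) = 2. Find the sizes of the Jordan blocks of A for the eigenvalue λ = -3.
Block sizes for λ = -3: [3, 1]

Step 1 — from the characteristic polynomial, algebraic multiplicity of λ = -3 is 4. From dim ker(A − (-3)·I) = 2, there are exactly 2 Jordan blocks for λ = -3.
Step 2 — from the minimal polynomial, the factor (x + 3)^3 tells us the largest block for λ = -3 has size 3.
Step 3 — with total size 4, 2 blocks, and largest block 3, the block sizes (in nonincreasing order) are [3, 1].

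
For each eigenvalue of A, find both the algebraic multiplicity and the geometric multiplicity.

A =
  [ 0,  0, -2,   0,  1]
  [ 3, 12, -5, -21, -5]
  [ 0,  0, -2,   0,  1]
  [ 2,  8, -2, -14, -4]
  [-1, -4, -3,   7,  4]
λ = 0: alg = 5, geom = 3

Step 1 — factor the characteristic polynomial to read off the algebraic multiplicities:
  χ_A(x) = x^5

Step 2 — compute geometric multiplicities via the rank-nullity identity g(λ) = n − rank(A − λI):
  rank(A − (0)·I) = 2, so dim ker(A − (0)·I) = n − 2 = 3

Summary:
  λ = 0: algebraic multiplicity = 5, geometric multiplicity = 3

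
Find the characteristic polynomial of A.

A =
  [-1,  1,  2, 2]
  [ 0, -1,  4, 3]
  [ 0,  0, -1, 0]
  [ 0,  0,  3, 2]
x^4 + x^3 - 3*x^2 - 5*x - 2

Expanding det(x·I − A) (e.g. by cofactor expansion or by noting that A is similar to its Jordan form J, which has the same characteristic polynomial as A) gives
  χ_A(x) = x^4 + x^3 - 3*x^2 - 5*x - 2
which factors as (x - 2)*(x + 1)^3. The eigenvalues (with algebraic multiplicities) are λ = -1 with multiplicity 3, λ = 2 with multiplicity 1.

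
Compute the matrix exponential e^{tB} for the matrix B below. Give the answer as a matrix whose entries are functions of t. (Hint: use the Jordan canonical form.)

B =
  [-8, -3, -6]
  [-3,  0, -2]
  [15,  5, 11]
e^{tB} =
  [-9*t*exp(t) + exp(t), -3*t*exp(t), -6*t*exp(t)]
  [-3*t*exp(t), -t*exp(t) + exp(t), -2*t*exp(t)]
  [15*t*exp(t), 5*t*exp(t), 10*t*exp(t) + exp(t)]

Strategy: write B = P · J · P⁻¹ where J is a Jordan canonical form, so e^{tB} = P · e^{tJ} · P⁻¹, and e^{tJ} can be computed block-by-block.

B has Jordan form
J =
  [1, 1, 0]
  [0, 1, 0]
  [0, 0, 1]
(up to reordering of blocks).

Per-block formulas:
  For a 2×2 Jordan block J_2(1): exp(t · J_2(1)) = e^(1t)·(I + t·N), where N is the 2×2 nilpotent shift.
  For a 1×1 block at λ = 1: exp(t · [1]) = [e^(1t)].

After assembling e^{tJ} and conjugating by P, we get:

e^{tB} =
  [-9*t*exp(t) + exp(t), -3*t*exp(t), -6*t*exp(t)]
  [-3*t*exp(t), -t*exp(t) + exp(t), -2*t*exp(t)]
  [15*t*exp(t), 5*t*exp(t), 10*t*exp(t) + exp(t)]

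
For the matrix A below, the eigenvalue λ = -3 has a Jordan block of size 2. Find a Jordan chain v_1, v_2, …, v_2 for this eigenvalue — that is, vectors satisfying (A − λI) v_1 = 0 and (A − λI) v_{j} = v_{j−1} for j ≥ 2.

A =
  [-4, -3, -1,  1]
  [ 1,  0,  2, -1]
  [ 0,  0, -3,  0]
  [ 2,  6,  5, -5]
A Jordan chain for λ = -3 of length 2:
v_1 = (-1, 1, 0, 2)ᵀ
v_2 = (1, 0, 0, 0)ᵀ

Let N = A − (-3)·I. We want v_2 with N^2 v_2 = 0 but N^1 v_2 ≠ 0; then v_{j-1} := N · v_j for j = 2, …, 2.

Pick v_2 = (1, 0, 0, 0)ᵀ.
Then v_1 = N · v_2 = (-1, 1, 0, 2)ᵀ.

Sanity check: (A − (-3)·I) v_1 = (0, 0, 0, 0)ᵀ = 0. ✓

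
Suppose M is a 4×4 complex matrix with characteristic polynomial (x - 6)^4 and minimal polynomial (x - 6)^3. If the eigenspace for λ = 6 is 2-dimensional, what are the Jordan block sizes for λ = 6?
Block sizes for λ = 6: [3, 1]

Step 1 — from the characteristic polynomial, algebraic multiplicity of λ = 6 is 4. From dim ker(M − (6)·I) = 2, there are exactly 2 Jordan blocks for λ = 6.
Step 2 — from the minimal polynomial, the factor (x − 6)^3 tells us the largest block for λ = 6 has size 3.
Step 3 — with total size 4, 2 blocks, and largest block 3, the block sizes (in nonincreasing order) are [3, 1].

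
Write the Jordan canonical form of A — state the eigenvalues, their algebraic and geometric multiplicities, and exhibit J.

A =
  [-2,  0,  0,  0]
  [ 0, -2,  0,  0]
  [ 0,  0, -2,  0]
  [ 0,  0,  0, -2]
J_1(-2) ⊕ J_1(-2) ⊕ J_1(-2) ⊕ J_1(-2)

The characteristic polynomial is
  det(x·I − A) = x^4 + 8*x^3 + 24*x^2 + 32*x + 16 = (x + 2)^4

Eigenvalues and multiplicities (the geometric multiplicity of λ is n − rank(A − λI), which equals the number of Jordan blocks for λ):
  λ = -2: algebraic multiplicity = 4, geometric multiplicity = 4

Determining the block sizes for each eigenvalue:
  λ = -2: gm = am = 4, so every block has size 1 → block sizes [1, 1, 1, 1]

Assembling the blocks gives a Jordan form
J =
  [-2,  0,  0,  0]
  [ 0, -2,  0,  0]
  [ 0,  0, -2,  0]
  [ 0,  0,  0, -2]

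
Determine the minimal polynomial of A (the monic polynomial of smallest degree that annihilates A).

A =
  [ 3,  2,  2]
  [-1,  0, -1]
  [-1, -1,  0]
x^2 - 2*x + 1

The characteristic polynomial is χ_A(x) = (x - 1)^3, so the eigenvalues are known. The minimal polynomial is
  m_A(x) = Π_λ (x − λ)^{k_λ}
where k_λ is the size of the *largest* Jordan block for λ (equivalently, the smallest k with (A − λI)^k v = 0 for every generalised eigenvector v of λ).

  λ = 1: largest Jordan block has size 2, contributing (x − 1)^2

So m_A(x) = (x - 1)^2 = x^2 - 2*x + 1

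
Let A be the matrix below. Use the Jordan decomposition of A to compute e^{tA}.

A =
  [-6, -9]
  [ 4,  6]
e^{tA} =
  [1 - 6*t, -9*t]
  [4*t, 6*t + 1]

Strategy: write A = P · J · P⁻¹ where J is a Jordan canonical form, so e^{tA} = P · e^{tJ} · P⁻¹, and e^{tJ} can be computed block-by-block.

A has Jordan form
J =
  [0, 1]
  [0, 0]
(up to reordering of blocks).

Per-block formulas:
  For a 2×2 Jordan block J_2(0): exp(t · J_2(0)) = e^(0t)·(I + t·N), where N is the 2×2 nilpotent shift.

After assembling e^{tJ} and conjugating by P, we get:

e^{tA} =
  [1 - 6*t, -9*t]
  [4*t, 6*t + 1]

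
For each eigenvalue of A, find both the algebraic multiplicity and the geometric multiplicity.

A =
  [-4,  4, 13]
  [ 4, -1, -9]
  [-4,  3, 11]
λ = 2: alg = 3, geom = 1

Step 1 — factor the characteristic polynomial to read off the algebraic multiplicities:
  χ_A(x) = (x - 2)^3

Step 2 — compute geometric multiplicities via the rank-nullity identity g(λ) = n − rank(A − λI):
  rank(A − (2)·I) = 2, so dim ker(A − (2)·I) = n − 2 = 1

Summary:
  λ = 2: algebraic multiplicity = 3, geometric multiplicity = 1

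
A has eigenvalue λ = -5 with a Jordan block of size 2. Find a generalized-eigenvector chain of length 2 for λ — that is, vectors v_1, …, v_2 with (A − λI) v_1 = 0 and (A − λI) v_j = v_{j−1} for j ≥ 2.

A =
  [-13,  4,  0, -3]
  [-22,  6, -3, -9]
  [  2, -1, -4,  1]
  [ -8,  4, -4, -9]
A Jordan chain for λ = -5 of length 2:
v_1 = (-8, -22, 2, -8)ᵀ
v_2 = (1, 0, 0, 0)ᵀ

Let N = A − (-5)·I. We want v_2 with N^2 v_2 = 0 but N^1 v_2 ≠ 0; then v_{j-1} := N · v_j for j = 2, …, 2.

Pick v_2 = (1, 0, 0, 0)ᵀ.
Then v_1 = N · v_2 = (-8, -22, 2, -8)ᵀ.

Sanity check: (A − (-5)·I) v_1 = (0, 0, 0, 0)ᵀ = 0. ✓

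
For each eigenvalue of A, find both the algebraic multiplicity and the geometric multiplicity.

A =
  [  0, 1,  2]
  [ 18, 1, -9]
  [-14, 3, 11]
λ = 4: alg = 3, geom = 1

Step 1 — factor the characteristic polynomial to read off the algebraic multiplicities:
  χ_A(x) = (x - 4)^3

Step 2 — compute geometric multiplicities via the rank-nullity identity g(λ) = n − rank(A − λI):
  rank(A − (4)·I) = 2, so dim ker(A − (4)·I) = n − 2 = 1

Summary:
  λ = 4: algebraic multiplicity = 3, geometric multiplicity = 1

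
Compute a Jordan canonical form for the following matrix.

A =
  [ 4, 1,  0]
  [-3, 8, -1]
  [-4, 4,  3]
J_3(5)

The characteristic polynomial is
  det(x·I − A) = x^3 - 15*x^2 + 75*x - 125 = (x - 5)^3

Eigenvalues and multiplicities (the geometric multiplicity of λ is n − rank(A − λI), which equals the number of Jordan blocks for λ):
  λ = 5: algebraic multiplicity = 3, geometric multiplicity = 1

Determining the block sizes for each eigenvalue:
  λ = 5: one block (gm = 1), so the single block has size am = 3 → block sizes [3]

Assembling the blocks gives a Jordan form
J =
  [5, 1, 0]
  [0, 5, 1]
  [0, 0, 5]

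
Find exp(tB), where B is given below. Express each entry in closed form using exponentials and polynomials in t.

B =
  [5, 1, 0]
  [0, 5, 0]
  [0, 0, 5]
e^{tB} =
  [exp(5*t), t*exp(5*t), 0]
  [0, exp(5*t), 0]
  [0, 0, exp(5*t)]

Strategy: write B = P · J · P⁻¹ where J is a Jordan canonical form, so e^{tB} = P · e^{tJ} · P⁻¹, and e^{tJ} can be computed block-by-block.

B has Jordan form
J =
  [5, 1, 0]
  [0, 5, 0]
  [0, 0, 5]
(up to reordering of blocks).

Per-block formulas:
  For a 2×2 Jordan block J_2(5): exp(t · J_2(5)) = e^(5t)·(I + t·N), where N is the 2×2 nilpotent shift.
  For a 1×1 block at λ = 5: exp(t · [5]) = [e^(5t)].

After assembling e^{tJ} and conjugating by P, we get:

e^{tB} =
  [exp(5*t), t*exp(5*t), 0]
  [0, exp(5*t), 0]
  [0, 0, exp(5*t)]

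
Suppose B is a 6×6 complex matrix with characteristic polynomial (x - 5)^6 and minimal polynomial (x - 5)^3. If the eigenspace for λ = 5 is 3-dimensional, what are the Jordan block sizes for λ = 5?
Block sizes for λ = 5: [3, 2, 1]

Step 1 — from the characteristic polynomial, algebraic multiplicity of λ = 5 is 6. From dim ker(B − (5)·I) = 3, there are exactly 3 Jordan blocks for λ = 5.
Step 2 — from the minimal polynomial, the factor (x − 5)^3 tells us the largest block for λ = 5 has size 3.
Step 3 — with total size 6, 3 blocks, and largest block 3, the block sizes (in nonincreasing order) are [3, 2, 1].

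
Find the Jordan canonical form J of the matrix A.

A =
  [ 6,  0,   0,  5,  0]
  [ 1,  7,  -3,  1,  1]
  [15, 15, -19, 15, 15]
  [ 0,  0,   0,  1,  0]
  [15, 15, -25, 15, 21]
J_1(1) ⊕ J_1(1) ⊕ J_1(2) ⊕ J_1(6) ⊕ J_1(6)

The characteristic polynomial is
  det(x·I − A) = x^5 - 16*x^4 + 89*x^3 - 206*x^2 + 204*x - 72 = (x - 6)^2*(x - 2)*(x - 1)^2

Eigenvalues and multiplicities (the geometric multiplicity of λ is n − rank(A − λI), which equals the number of Jordan blocks for λ):
  λ = 1: algebraic multiplicity = 2, geometric multiplicity = 2
  λ = 2: algebraic multiplicity = 1, geometric multiplicity = 1
  λ = 6: algebraic multiplicity = 2, geometric multiplicity = 2

Determining the block sizes for each eigenvalue:
  λ = 1: gm = am = 2, so every block has size 1 → block sizes [1, 1]
  λ = 2: one block (gm = 1), so the single block has size am = 1 → block sizes [1]
  λ = 6: gm = am = 2, so every block has size 1 → block sizes [1, 1]

Assembling the blocks gives a Jordan form
J =
  [1, 0, 0, 0, 0]
  [0, 1, 0, 0, 0]
  [0, 0, 2, 0, 0]
  [0, 0, 0, 6, 0]
  [0, 0, 0, 0, 6]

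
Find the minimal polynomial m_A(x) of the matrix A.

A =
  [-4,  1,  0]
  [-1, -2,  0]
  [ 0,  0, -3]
x^2 + 6*x + 9

The characteristic polynomial is χ_A(x) = (x + 3)^3, so the eigenvalues are known. The minimal polynomial is
  m_A(x) = Π_λ (x − λ)^{k_λ}
where k_λ is the size of the *largest* Jordan block for λ (equivalently, the smallest k with (A − λI)^k v = 0 for every generalised eigenvector v of λ).

  λ = -3: largest Jordan block has size 2, contributing (x + 3)^2

So m_A(x) = (x + 3)^2 = x^2 + 6*x + 9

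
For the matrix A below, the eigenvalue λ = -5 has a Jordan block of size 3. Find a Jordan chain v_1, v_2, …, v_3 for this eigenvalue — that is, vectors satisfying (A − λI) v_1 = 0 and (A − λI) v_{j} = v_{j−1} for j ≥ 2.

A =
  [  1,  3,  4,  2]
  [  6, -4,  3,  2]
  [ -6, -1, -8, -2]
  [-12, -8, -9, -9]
A Jordan chain for λ = -5 of length 3:
v_1 = (6, 0, 0, -18)ᵀ
v_2 = (6, 6, -6, -12)ᵀ
v_3 = (1, 0, 0, 0)ᵀ

Let N = A − (-5)·I. We want v_3 with N^3 v_3 = 0 but N^2 v_3 ≠ 0; then v_{j-1} := N · v_j for j = 3, …, 2.

Pick v_3 = (1, 0, 0, 0)ᵀ.
Then v_2 = N · v_3 = (6, 6, -6, -12)ᵀ.
Then v_1 = N · v_2 = (6, 0, 0, -18)ᵀ.

Sanity check: (A − (-5)·I) v_1 = (0, 0, 0, 0)ᵀ = 0. ✓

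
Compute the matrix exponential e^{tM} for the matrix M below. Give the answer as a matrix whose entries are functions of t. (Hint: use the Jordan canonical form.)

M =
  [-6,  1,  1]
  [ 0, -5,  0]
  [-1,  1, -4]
e^{tM} =
  [-t*exp(-5*t) + exp(-5*t), t*exp(-5*t), t*exp(-5*t)]
  [0, exp(-5*t), 0]
  [-t*exp(-5*t), t*exp(-5*t), t*exp(-5*t) + exp(-5*t)]

Strategy: write M = P · J · P⁻¹ where J is a Jordan canonical form, so e^{tM} = P · e^{tJ} · P⁻¹, and e^{tJ} can be computed block-by-block.

M has Jordan form
J =
  [-5,  1,  0]
  [ 0, -5,  0]
  [ 0,  0, -5]
(up to reordering of blocks).

Per-block formulas:
  For a 2×2 Jordan block J_2(-5): exp(t · J_2(-5)) = e^(-5t)·(I + t·N), where N is the 2×2 nilpotent shift.
  For a 1×1 block at λ = -5: exp(t · [-5]) = [e^(-5t)].

After assembling e^{tJ} and conjugating by P, we get:

e^{tM} =
  [-t*exp(-5*t) + exp(-5*t), t*exp(-5*t), t*exp(-5*t)]
  [0, exp(-5*t), 0]
  [-t*exp(-5*t), t*exp(-5*t), t*exp(-5*t) + exp(-5*t)]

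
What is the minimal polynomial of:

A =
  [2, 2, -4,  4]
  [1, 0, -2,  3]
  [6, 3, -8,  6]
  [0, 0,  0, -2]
x^3 + 6*x^2 + 12*x + 8

The characteristic polynomial is χ_A(x) = (x + 2)^4, so the eigenvalues are known. The minimal polynomial is
  m_A(x) = Π_λ (x − λ)^{k_λ}
where k_λ is the size of the *largest* Jordan block for λ (equivalently, the smallest k with (A − λI)^k v = 0 for every generalised eigenvector v of λ).

  λ = -2: largest Jordan block has size 3, contributing (x + 2)^3

So m_A(x) = (x + 2)^3 = x^3 + 6*x^2 + 12*x + 8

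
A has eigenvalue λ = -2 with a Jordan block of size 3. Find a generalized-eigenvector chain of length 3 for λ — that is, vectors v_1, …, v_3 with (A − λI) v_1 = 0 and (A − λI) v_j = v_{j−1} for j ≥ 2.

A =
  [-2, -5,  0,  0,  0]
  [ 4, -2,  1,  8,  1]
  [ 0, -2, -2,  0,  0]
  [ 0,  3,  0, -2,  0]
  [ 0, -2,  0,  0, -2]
A Jordan chain for λ = -2 of length 3:
v_1 = (-20, 0, -8, 12, -8)ᵀ
v_2 = (0, 4, 0, 0, 0)ᵀ
v_3 = (1, 0, 0, 0, 0)ᵀ

Let N = A − (-2)·I. We want v_3 with N^3 v_3 = 0 but N^2 v_3 ≠ 0; then v_{j-1} := N · v_j for j = 3, …, 2.

Pick v_3 = (1, 0, 0, 0, 0)ᵀ.
Then v_2 = N · v_3 = (0, 4, 0, 0, 0)ᵀ.
Then v_1 = N · v_2 = (-20, 0, -8, 12, -8)ᵀ.

Sanity check: (A − (-2)·I) v_1 = (0, 0, 0, 0, 0)ᵀ = 0. ✓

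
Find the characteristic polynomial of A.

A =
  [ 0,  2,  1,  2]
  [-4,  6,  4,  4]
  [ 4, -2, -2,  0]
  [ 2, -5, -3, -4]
x^4

Expanding det(x·I − A) (e.g. by cofactor expansion or by noting that A is similar to its Jordan form J, which has the same characteristic polynomial as A) gives
  χ_A(x) = x^4
which factors as x^4. The eigenvalues (with algebraic multiplicities) are λ = 0 with multiplicity 4.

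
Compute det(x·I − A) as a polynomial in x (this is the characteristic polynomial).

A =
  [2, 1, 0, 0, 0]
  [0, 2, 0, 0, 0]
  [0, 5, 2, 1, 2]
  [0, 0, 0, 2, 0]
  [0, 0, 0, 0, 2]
x^5 - 10*x^4 + 40*x^3 - 80*x^2 + 80*x - 32

Expanding det(x·I − A) (e.g. by cofactor expansion or by noting that A is similar to its Jordan form J, which has the same characteristic polynomial as A) gives
  χ_A(x) = x^5 - 10*x^4 + 40*x^3 - 80*x^2 + 80*x - 32
which factors as (x - 2)^5. The eigenvalues (with algebraic multiplicities) are λ = 2 with multiplicity 5.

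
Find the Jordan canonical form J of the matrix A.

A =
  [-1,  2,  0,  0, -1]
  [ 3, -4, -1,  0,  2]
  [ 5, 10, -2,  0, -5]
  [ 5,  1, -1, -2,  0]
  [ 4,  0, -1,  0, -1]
J_3(-2) ⊕ J_2(-2)

The characteristic polynomial is
  det(x·I − A) = x^5 + 10*x^4 + 40*x^3 + 80*x^2 + 80*x + 32 = (x + 2)^5

Eigenvalues and multiplicities (the geometric multiplicity of λ is n − rank(A − λI), which equals the number of Jordan blocks for λ):
  λ = -2: algebraic multiplicity = 5, geometric multiplicity = 2

Determining the block sizes for each eigenvalue:
  λ = -2: with am = 5 and gm = 2, the partition is not yet determined (e.g. several partitions of 5 into 2 parts exist). Let N = A − (-2)·I. Computing rank(N^1) = 3, rank(N^2) = 1, rank(N^3) = 0; the number of blocks of size ≥ j is rank(N^{j−1}) − rank(N^j), giving [2, 2, 1]. So we have 1 block(s) of size 3, 1 block(s) of size 2 → block sizes [3, 2]

Assembling the blocks gives a Jordan form
J =
  [-2,  1,  0,  0,  0]
  [ 0, -2,  1,  0,  0]
  [ 0,  0, -2,  0,  0]
  [ 0,  0,  0, -2,  1]
  [ 0,  0,  0,  0, -2]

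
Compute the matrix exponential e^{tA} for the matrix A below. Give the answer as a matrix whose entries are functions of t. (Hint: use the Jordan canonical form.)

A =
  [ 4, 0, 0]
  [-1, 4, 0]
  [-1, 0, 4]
e^{tA} =
  [exp(4*t), 0, 0]
  [-t*exp(4*t), exp(4*t), 0]
  [-t*exp(4*t), 0, exp(4*t)]

Strategy: write A = P · J · P⁻¹ where J is a Jordan canonical form, so e^{tA} = P · e^{tJ} · P⁻¹, and e^{tJ} can be computed block-by-block.

A has Jordan form
J =
  [4, 1, 0]
  [0, 4, 0]
  [0, 0, 4]
(up to reordering of blocks).

Per-block formulas:
  For a 2×2 Jordan block J_2(4): exp(t · J_2(4)) = e^(4t)·(I + t·N), where N is the 2×2 nilpotent shift.
  For a 1×1 block at λ = 4: exp(t · [4]) = [e^(4t)].

After assembling e^{tJ} and conjugating by P, we get:

e^{tA} =
  [exp(4*t), 0, 0]
  [-t*exp(4*t), exp(4*t), 0]
  [-t*exp(4*t), 0, exp(4*t)]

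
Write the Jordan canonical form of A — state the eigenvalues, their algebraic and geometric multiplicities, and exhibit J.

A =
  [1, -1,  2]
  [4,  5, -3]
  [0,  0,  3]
J_3(3)

The characteristic polynomial is
  det(x·I − A) = x^3 - 9*x^2 + 27*x - 27 = (x - 3)^3

Eigenvalues and multiplicities (the geometric multiplicity of λ is n − rank(A − λI), which equals the number of Jordan blocks for λ):
  λ = 3: algebraic multiplicity = 3, geometric multiplicity = 1

Determining the block sizes for each eigenvalue:
  λ = 3: one block (gm = 1), so the single block has size am = 3 → block sizes [3]

Assembling the blocks gives a Jordan form
J =
  [3, 1, 0]
  [0, 3, 1]
  [0, 0, 3]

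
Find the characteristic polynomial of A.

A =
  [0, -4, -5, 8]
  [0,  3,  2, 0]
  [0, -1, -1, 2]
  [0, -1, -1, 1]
x^4 - 3*x^3 + 3*x^2 - x

Expanding det(x·I − A) (e.g. by cofactor expansion or by noting that A is similar to its Jordan form J, which has the same characteristic polynomial as A) gives
  χ_A(x) = x^4 - 3*x^3 + 3*x^2 - x
which factors as x*(x - 1)^3. The eigenvalues (with algebraic multiplicities) are λ = 0 with multiplicity 1, λ = 1 with multiplicity 3.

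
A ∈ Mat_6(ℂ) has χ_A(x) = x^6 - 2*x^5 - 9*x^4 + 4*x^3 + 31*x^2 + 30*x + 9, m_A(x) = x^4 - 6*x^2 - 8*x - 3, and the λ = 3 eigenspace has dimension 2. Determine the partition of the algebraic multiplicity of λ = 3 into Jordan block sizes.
Block sizes for λ = 3: [1, 1]

Step 1 — from the characteristic polynomial, algebraic multiplicity of λ = 3 is 2. From dim ker(A − (3)·I) = 2, there are exactly 2 Jordan blocks for λ = 3.
Step 2 — from the minimal polynomial, the factor (x − 3) tells us the largest block for λ = 3 has size 1.
Step 3 — with total size 2, 2 blocks, and largest block 1, the block sizes (in nonincreasing order) are [1, 1].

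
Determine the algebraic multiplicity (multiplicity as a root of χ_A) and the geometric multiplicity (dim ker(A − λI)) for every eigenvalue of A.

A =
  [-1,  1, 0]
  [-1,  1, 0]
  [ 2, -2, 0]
λ = 0: alg = 3, geom = 2

Step 1 — factor the characteristic polynomial to read off the algebraic multiplicities:
  χ_A(x) = x^3

Step 2 — compute geometric multiplicities via the rank-nullity identity g(λ) = n − rank(A − λI):
  rank(A − (0)·I) = 1, so dim ker(A − (0)·I) = n − 1 = 2

Summary:
  λ = 0: algebraic multiplicity = 3, geometric multiplicity = 2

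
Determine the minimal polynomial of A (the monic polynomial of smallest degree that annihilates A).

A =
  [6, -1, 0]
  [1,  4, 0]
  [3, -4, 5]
x^3 - 15*x^2 + 75*x - 125

The characteristic polynomial is χ_A(x) = (x - 5)^3, so the eigenvalues are known. The minimal polynomial is
  m_A(x) = Π_λ (x − λ)^{k_λ}
where k_λ is the size of the *largest* Jordan block for λ (equivalently, the smallest k with (A − λI)^k v = 0 for every generalised eigenvector v of λ).

  λ = 5: largest Jordan block has size 3, contributing (x − 5)^3

So m_A(x) = (x - 5)^3 = x^3 - 15*x^2 + 75*x - 125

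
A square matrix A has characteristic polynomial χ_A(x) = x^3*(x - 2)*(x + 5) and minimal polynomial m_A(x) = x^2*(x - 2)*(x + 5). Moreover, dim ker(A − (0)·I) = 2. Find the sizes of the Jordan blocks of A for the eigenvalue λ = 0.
Block sizes for λ = 0: [2, 1]

Step 1 — from the characteristic polynomial, algebraic multiplicity of λ = 0 is 3. From dim ker(A − (0)·I) = 2, there are exactly 2 Jordan blocks for λ = 0.
Step 2 — from the minimal polynomial, the factor (x − 0)^2 tells us the largest block for λ = 0 has size 2.
Step 3 — with total size 3, 2 blocks, and largest block 2, the block sizes (in nonincreasing order) are [2, 1].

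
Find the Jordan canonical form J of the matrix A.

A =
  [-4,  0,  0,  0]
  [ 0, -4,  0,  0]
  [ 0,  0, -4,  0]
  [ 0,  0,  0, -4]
J_1(-4) ⊕ J_1(-4) ⊕ J_1(-4) ⊕ J_1(-4)

The characteristic polynomial is
  det(x·I − A) = x^4 + 16*x^3 + 96*x^2 + 256*x + 256 = (x + 4)^4

Eigenvalues and multiplicities (the geometric multiplicity of λ is n − rank(A − λI), which equals the number of Jordan blocks for λ):
  λ = -4: algebraic multiplicity = 4, geometric multiplicity = 4

Determining the block sizes for each eigenvalue:
  λ = -4: gm = am = 4, so every block has size 1 → block sizes [1, 1, 1, 1]

Assembling the blocks gives a Jordan form
J =
  [-4,  0,  0,  0]
  [ 0, -4,  0,  0]
  [ 0,  0, -4,  0]
  [ 0,  0,  0, -4]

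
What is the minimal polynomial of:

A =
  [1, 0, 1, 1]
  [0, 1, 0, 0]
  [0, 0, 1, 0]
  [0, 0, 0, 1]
x^2 - 2*x + 1

The characteristic polynomial is χ_A(x) = (x - 1)^4, so the eigenvalues are known. The minimal polynomial is
  m_A(x) = Π_λ (x − λ)^{k_λ}
where k_λ is the size of the *largest* Jordan block for λ (equivalently, the smallest k with (A − λI)^k v = 0 for every generalised eigenvector v of λ).

  λ = 1: largest Jordan block has size 2, contributing (x − 1)^2

So m_A(x) = (x - 1)^2 = x^2 - 2*x + 1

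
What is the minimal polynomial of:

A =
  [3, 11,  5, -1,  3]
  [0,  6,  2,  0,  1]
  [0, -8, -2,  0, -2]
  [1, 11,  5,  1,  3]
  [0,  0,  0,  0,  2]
x^3 - 6*x^2 + 12*x - 8

The characteristic polynomial is χ_A(x) = (x - 2)^5, so the eigenvalues are known. The minimal polynomial is
  m_A(x) = Π_λ (x − λ)^{k_λ}
where k_λ is the size of the *largest* Jordan block for λ (equivalently, the smallest k with (A − λI)^k v = 0 for every generalised eigenvector v of λ).

  λ = 2: largest Jordan block has size 3, contributing (x − 2)^3

So m_A(x) = (x - 2)^3 = x^3 - 6*x^2 + 12*x - 8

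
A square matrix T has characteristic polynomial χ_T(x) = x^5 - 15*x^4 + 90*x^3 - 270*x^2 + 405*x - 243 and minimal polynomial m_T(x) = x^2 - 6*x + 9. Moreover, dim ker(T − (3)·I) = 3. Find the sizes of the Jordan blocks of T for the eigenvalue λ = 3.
Block sizes for λ = 3: [2, 2, 1]

Step 1 — from the characteristic polynomial, algebraic multiplicity of λ = 3 is 5. From dim ker(T − (3)·I) = 3, there are exactly 3 Jordan blocks for λ = 3.
Step 2 — from the minimal polynomial, the factor (x − 3)^2 tells us the largest block for λ = 3 has size 2.
Step 3 — with total size 5, 3 blocks, and largest block 2, the block sizes (in nonincreasing order) are [2, 2, 1].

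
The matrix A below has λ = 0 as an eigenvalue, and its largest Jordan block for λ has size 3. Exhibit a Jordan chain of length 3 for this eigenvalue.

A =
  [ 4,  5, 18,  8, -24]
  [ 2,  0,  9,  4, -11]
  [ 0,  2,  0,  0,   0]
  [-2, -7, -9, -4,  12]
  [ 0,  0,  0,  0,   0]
A Jordan chain for λ = 0 of length 3:
v_1 = (10, 0, 4, -14, 0)ᵀ
v_2 = (4, 2, 0, -2, 0)ᵀ
v_3 = (1, 0, 0, 0, 0)ᵀ

Let N = A − (0)·I. We want v_3 with N^3 v_3 = 0 but N^2 v_3 ≠ 0; then v_{j-1} := N · v_j for j = 3, …, 2.

Pick v_3 = (1, 0, 0, 0, 0)ᵀ.
Then v_2 = N · v_3 = (4, 2, 0, -2, 0)ᵀ.
Then v_1 = N · v_2 = (10, 0, 4, -14, 0)ᵀ.

Sanity check: (A − (0)·I) v_1 = (0, 0, 0, 0, 0)ᵀ = 0. ✓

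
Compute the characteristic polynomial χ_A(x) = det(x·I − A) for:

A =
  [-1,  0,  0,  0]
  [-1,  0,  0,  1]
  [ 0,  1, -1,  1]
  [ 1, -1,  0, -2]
x^4 + 4*x^3 + 6*x^2 + 4*x + 1

Expanding det(x·I − A) (e.g. by cofactor expansion or by noting that A is similar to its Jordan form J, which has the same characteristic polynomial as A) gives
  χ_A(x) = x^4 + 4*x^3 + 6*x^2 + 4*x + 1
which factors as (x + 1)^4. The eigenvalues (with algebraic multiplicities) are λ = -1 with multiplicity 4.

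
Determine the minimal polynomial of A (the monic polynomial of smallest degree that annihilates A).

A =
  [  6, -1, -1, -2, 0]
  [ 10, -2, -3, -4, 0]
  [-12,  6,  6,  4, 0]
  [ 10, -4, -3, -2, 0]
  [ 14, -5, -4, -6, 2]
x^3 - 6*x^2 + 12*x - 8

The characteristic polynomial is χ_A(x) = (x - 2)^5, so the eigenvalues are known. The minimal polynomial is
  m_A(x) = Π_λ (x − λ)^{k_λ}
where k_λ is the size of the *largest* Jordan block for λ (equivalently, the smallest k with (A − λI)^k v = 0 for every generalised eigenvector v of λ).

  λ = 2: largest Jordan block has size 3, contributing (x − 2)^3

So m_A(x) = (x - 2)^3 = x^3 - 6*x^2 + 12*x - 8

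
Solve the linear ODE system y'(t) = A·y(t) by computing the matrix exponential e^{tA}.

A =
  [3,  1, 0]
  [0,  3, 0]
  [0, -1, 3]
e^{tA} =
  [exp(3*t), t*exp(3*t), 0]
  [0, exp(3*t), 0]
  [0, -t*exp(3*t), exp(3*t)]

Strategy: write A = P · J · P⁻¹ where J is a Jordan canonical form, so e^{tA} = P · e^{tJ} · P⁻¹, and e^{tJ} can be computed block-by-block.

A has Jordan form
J =
  [3, 1, 0]
  [0, 3, 0]
  [0, 0, 3]
(up to reordering of blocks).

Per-block formulas:
  For a 1×1 block at λ = 3: exp(t · [3]) = [e^(3t)].
  For a 2×2 Jordan block J_2(3): exp(t · J_2(3)) = e^(3t)·(I + t·N), where N is the 2×2 nilpotent shift.

After assembling e^{tJ} and conjugating by P, we get:

e^{tA} =
  [exp(3*t), t*exp(3*t), 0]
  [0, exp(3*t), 0]
  [0, -t*exp(3*t), exp(3*t)]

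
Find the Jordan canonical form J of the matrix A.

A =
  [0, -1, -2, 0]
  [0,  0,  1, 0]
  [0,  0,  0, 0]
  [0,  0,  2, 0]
J_3(0) ⊕ J_1(0)

The characteristic polynomial is
  det(x·I − A) = x^4

Eigenvalues and multiplicities (the geometric multiplicity of λ is n − rank(A − λI), which equals the number of Jordan blocks for λ):
  λ = 0: algebraic multiplicity = 4, geometric multiplicity = 2

Determining the block sizes for each eigenvalue:
  λ = 0: with am = 4 and gm = 2, the partition is not yet determined (e.g. several partitions of 4 into 2 parts exist). Let N = A − (0)·I. Computing rank(N^1) = 2, rank(N^2) = 1, rank(N^3) = 0; the number of blocks of size ≥ j is rank(N^{j−1}) − rank(N^j), giving [2, 1, 1]. So we have 1 block(s) of size 3, 1 block(s) of size 1 → block sizes [3, 1]

Assembling the blocks gives a Jordan form
J =
  [0, 1, 0, 0]
  [0, 0, 1, 0]
  [0, 0, 0, 0]
  [0, 0, 0, 0]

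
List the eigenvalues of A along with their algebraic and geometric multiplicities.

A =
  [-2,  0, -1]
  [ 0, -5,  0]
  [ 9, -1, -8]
λ = -5: alg = 3, geom = 1

Step 1 — factor the characteristic polynomial to read off the algebraic multiplicities:
  χ_A(x) = (x + 5)^3

Step 2 — compute geometric multiplicities via the rank-nullity identity g(λ) = n − rank(A − λI):
  rank(A − (-5)·I) = 2, so dim ker(A − (-5)·I) = n − 2 = 1

Summary:
  λ = -5: algebraic multiplicity = 3, geometric multiplicity = 1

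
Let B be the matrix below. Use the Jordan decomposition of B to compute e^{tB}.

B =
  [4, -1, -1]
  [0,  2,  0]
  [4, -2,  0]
e^{tB} =
  [2*t*exp(2*t) + exp(2*t), -t*exp(2*t), -t*exp(2*t)]
  [0, exp(2*t), 0]
  [4*t*exp(2*t), -2*t*exp(2*t), -2*t*exp(2*t) + exp(2*t)]

Strategy: write B = P · J · P⁻¹ where J is a Jordan canonical form, so e^{tB} = P · e^{tJ} · P⁻¹, and e^{tJ} can be computed block-by-block.

B has Jordan form
J =
  [2, 1, 0]
  [0, 2, 0]
  [0, 0, 2]
(up to reordering of blocks).

Per-block formulas:
  For a 1×1 block at λ = 2: exp(t · [2]) = [e^(2t)].
  For a 2×2 Jordan block J_2(2): exp(t · J_2(2)) = e^(2t)·(I + t·N), where N is the 2×2 nilpotent shift.

After assembling e^{tJ} and conjugating by P, we get:

e^{tB} =
  [2*t*exp(2*t) + exp(2*t), -t*exp(2*t), -t*exp(2*t)]
  [0, exp(2*t), 0]
  [4*t*exp(2*t), -2*t*exp(2*t), -2*t*exp(2*t) + exp(2*t)]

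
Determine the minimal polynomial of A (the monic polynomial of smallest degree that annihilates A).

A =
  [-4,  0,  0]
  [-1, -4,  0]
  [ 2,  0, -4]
x^2 + 8*x + 16

The characteristic polynomial is χ_A(x) = (x + 4)^3, so the eigenvalues are known. The minimal polynomial is
  m_A(x) = Π_λ (x − λ)^{k_λ}
where k_λ is the size of the *largest* Jordan block for λ (equivalently, the smallest k with (A − λI)^k v = 0 for every generalised eigenvector v of λ).

  λ = -4: largest Jordan block has size 2, contributing (x + 4)^2

So m_A(x) = (x + 4)^2 = x^2 + 8*x + 16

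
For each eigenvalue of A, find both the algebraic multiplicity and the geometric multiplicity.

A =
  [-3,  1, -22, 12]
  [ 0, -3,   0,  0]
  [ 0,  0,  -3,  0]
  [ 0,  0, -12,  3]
λ = -3: alg = 3, geom = 2; λ = 3: alg = 1, geom = 1

Step 1 — factor the characteristic polynomial to read off the algebraic multiplicities:
  χ_A(x) = (x - 3)*(x + 3)^3

Step 2 — compute geometric multiplicities via the rank-nullity identity g(λ) = n − rank(A − λI):
  rank(A − (-3)·I) = 2, so dim ker(A − (-3)·I) = n − 2 = 2
  rank(A − (3)·I) = 3, so dim ker(A − (3)·I) = n − 3 = 1

Summary:
  λ = -3: algebraic multiplicity = 3, geometric multiplicity = 2
  λ = 3: algebraic multiplicity = 1, geometric multiplicity = 1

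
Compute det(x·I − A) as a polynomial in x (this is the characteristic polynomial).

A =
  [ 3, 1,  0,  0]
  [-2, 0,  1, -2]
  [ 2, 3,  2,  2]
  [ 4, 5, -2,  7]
x^4 - 12*x^3 + 54*x^2 - 108*x + 81

Expanding det(x·I − A) (e.g. by cofactor expansion or by noting that A is similar to its Jordan form J, which has the same characteristic polynomial as A) gives
  χ_A(x) = x^4 - 12*x^3 + 54*x^2 - 108*x + 81
which factors as (x - 3)^4. The eigenvalues (with algebraic multiplicities) are λ = 3 with multiplicity 4.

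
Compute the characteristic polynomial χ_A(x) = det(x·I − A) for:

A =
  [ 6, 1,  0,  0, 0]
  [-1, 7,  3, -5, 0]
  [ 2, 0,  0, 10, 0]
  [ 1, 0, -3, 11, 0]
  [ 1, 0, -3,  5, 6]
x^5 - 30*x^4 + 360*x^3 - 2160*x^2 + 6480*x - 7776

Expanding det(x·I − A) (e.g. by cofactor expansion or by noting that A is similar to its Jordan form J, which has the same characteristic polynomial as A) gives
  χ_A(x) = x^5 - 30*x^4 + 360*x^3 - 2160*x^2 + 6480*x - 7776
which factors as (x - 6)^5. The eigenvalues (with algebraic multiplicities) are λ = 6 with multiplicity 5.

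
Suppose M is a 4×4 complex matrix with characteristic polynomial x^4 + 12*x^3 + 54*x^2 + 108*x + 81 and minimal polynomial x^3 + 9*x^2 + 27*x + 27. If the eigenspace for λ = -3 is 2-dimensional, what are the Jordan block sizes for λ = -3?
Block sizes for λ = -3: [3, 1]

Step 1 — from the characteristic polynomial, algebraic multiplicity of λ = -3 is 4. From dim ker(M − (-3)·I) = 2, there are exactly 2 Jordan blocks for λ = -3.
Step 2 — from the minimal polynomial, the factor (x + 3)^3 tells us the largest block for λ = -3 has size 3.
Step 3 — with total size 4, 2 blocks, and largest block 3, the block sizes (in nonincreasing order) are [3, 1].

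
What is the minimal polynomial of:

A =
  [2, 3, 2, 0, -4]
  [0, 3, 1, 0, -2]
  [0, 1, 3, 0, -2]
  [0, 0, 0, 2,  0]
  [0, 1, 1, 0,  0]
x^3 - 6*x^2 + 12*x - 8

The characteristic polynomial is χ_A(x) = (x - 2)^5, so the eigenvalues are known. The minimal polynomial is
  m_A(x) = Π_λ (x − λ)^{k_λ}
where k_λ is the size of the *largest* Jordan block for λ (equivalently, the smallest k with (A − λI)^k v = 0 for every generalised eigenvector v of λ).

  λ = 2: largest Jordan block has size 3, contributing (x − 2)^3

So m_A(x) = (x - 2)^3 = x^3 - 6*x^2 + 12*x - 8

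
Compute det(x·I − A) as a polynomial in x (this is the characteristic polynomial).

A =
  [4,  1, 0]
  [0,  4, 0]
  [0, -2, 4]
x^3 - 12*x^2 + 48*x - 64

Expanding det(x·I − A) (e.g. by cofactor expansion or by noting that A is similar to its Jordan form J, which has the same characteristic polynomial as A) gives
  χ_A(x) = x^3 - 12*x^2 + 48*x - 64
which factors as (x - 4)^3. The eigenvalues (with algebraic multiplicities) are λ = 4 with multiplicity 3.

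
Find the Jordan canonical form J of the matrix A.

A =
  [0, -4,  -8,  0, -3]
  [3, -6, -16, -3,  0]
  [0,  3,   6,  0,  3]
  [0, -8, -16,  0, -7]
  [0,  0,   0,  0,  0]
J_3(0) ⊕ J_2(0)

The characteristic polynomial is
  det(x·I − A) = x^5

Eigenvalues and multiplicities (the geometric multiplicity of λ is n − rank(A − λI), which equals the number of Jordan blocks for λ):
  λ = 0: algebraic multiplicity = 5, geometric multiplicity = 2

Determining the block sizes for each eigenvalue:
  λ = 0: with am = 5 and gm = 2, the partition is not yet determined (e.g. several partitions of 5 into 2 parts exist). Let N = A − (0)·I. Computing rank(N^1) = 3, rank(N^2) = 1, rank(N^3) = 0; the number of blocks of size ≥ j is rank(N^{j−1}) − rank(N^j), giving [2, 2, 1]. So we have 1 block(s) of size 3, 1 block(s) of size 2 → block sizes [3, 2]

Assembling the blocks gives a Jordan form
J =
  [0, 1, 0, 0, 0]
  [0, 0, 1, 0, 0]
  [0, 0, 0, 0, 0]
  [0, 0, 0, 0, 1]
  [0, 0, 0, 0, 0]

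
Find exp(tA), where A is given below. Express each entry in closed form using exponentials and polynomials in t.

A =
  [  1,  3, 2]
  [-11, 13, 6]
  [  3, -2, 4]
e^{tA} =
  [-t^2*exp(6*t) - 5*t*exp(6*t) + exp(6*t), t^2*exp(6*t) + 3*t*exp(6*t), 2*t^2*exp(6*t) + 2*t*exp(6*t)]
  [-2*t^2*exp(6*t) - 11*t*exp(6*t), 2*t^2*exp(6*t) + 7*t*exp(6*t) + exp(6*t), 4*t^2*exp(6*t) + 6*t*exp(6*t)]
  [t^2*exp(6*t)/2 + 3*t*exp(6*t), -t^2*exp(6*t)/2 - 2*t*exp(6*t), -t^2*exp(6*t) - 2*t*exp(6*t) + exp(6*t)]

Strategy: write A = P · J · P⁻¹ where J is a Jordan canonical form, so e^{tA} = P · e^{tJ} · P⁻¹, and e^{tJ} can be computed block-by-block.

A has Jordan form
J =
  [6, 1, 0]
  [0, 6, 1]
  [0, 0, 6]
(up to reordering of blocks).

Per-block formulas:
  For a 3×3 Jordan block J_3(6): exp(t · J_3(6)) = e^(6t)·(I + t·N + (t^2/2)·N^2), where N is the 3×3 nilpotent shift.

After assembling e^{tJ} and conjugating by P, we get:

e^{tA} =
  [-t^2*exp(6*t) - 5*t*exp(6*t) + exp(6*t), t^2*exp(6*t) + 3*t*exp(6*t), 2*t^2*exp(6*t) + 2*t*exp(6*t)]
  [-2*t^2*exp(6*t) - 11*t*exp(6*t), 2*t^2*exp(6*t) + 7*t*exp(6*t) + exp(6*t), 4*t^2*exp(6*t) + 6*t*exp(6*t)]
  [t^2*exp(6*t)/2 + 3*t*exp(6*t), -t^2*exp(6*t)/2 - 2*t*exp(6*t), -t^2*exp(6*t) - 2*t*exp(6*t) + exp(6*t)]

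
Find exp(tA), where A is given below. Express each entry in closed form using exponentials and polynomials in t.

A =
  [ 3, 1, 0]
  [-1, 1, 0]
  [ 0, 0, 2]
e^{tA} =
  [t*exp(2*t) + exp(2*t), t*exp(2*t), 0]
  [-t*exp(2*t), -t*exp(2*t) + exp(2*t), 0]
  [0, 0, exp(2*t)]

Strategy: write A = P · J · P⁻¹ where J is a Jordan canonical form, so e^{tA} = P · e^{tJ} · P⁻¹, and e^{tJ} can be computed block-by-block.

A has Jordan form
J =
  [2, 1, 0]
  [0, 2, 0]
  [0, 0, 2]
(up to reordering of blocks).

Per-block formulas:
  For a 2×2 Jordan block J_2(2): exp(t · J_2(2)) = e^(2t)·(I + t·N), where N is the 2×2 nilpotent shift.
  For a 1×1 block at λ = 2: exp(t · [2]) = [e^(2t)].

After assembling e^{tJ} and conjugating by P, we get:

e^{tA} =
  [t*exp(2*t) + exp(2*t), t*exp(2*t), 0]
  [-t*exp(2*t), -t*exp(2*t) + exp(2*t), 0]
  [0, 0, exp(2*t)]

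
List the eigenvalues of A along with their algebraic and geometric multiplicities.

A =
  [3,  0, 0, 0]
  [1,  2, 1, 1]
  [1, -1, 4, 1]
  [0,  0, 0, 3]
λ = 3: alg = 4, geom = 3

Step 1 — factor the characteristic polynomial to read off the algebraic multiplicities:
  χ_A(x) = (x - 3)^4

Step 2 — compute geometric multiplicities via the rank-nullity identity g(λ) = n − rank(A − λI):
  rank(A − (3)·I) = 1, so dim ker(A − (3)·I) = n − 1 = 3

Summary:
  λ = 3: algebraic multiplicity = 4, geometric multiplicity = 3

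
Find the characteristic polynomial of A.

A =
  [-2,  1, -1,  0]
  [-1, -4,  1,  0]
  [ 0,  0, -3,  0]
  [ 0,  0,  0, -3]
x^4 + 12*x^3 + 54*x^2 + 108*x + 81

Expanding det(x·I − A) (e.g. by cofactor expansion or by noting that A is similar to its Jordan form J, which has the same characteristic polynomial as A) gives
  χ_A(x) = x^4 + 12*x^3 + 54*x^2 + 108*x + 81
which factors as (x + 3)^4. The eigenvalues (with algebraic multiplicities) are λ = -3 with multiplicity 4.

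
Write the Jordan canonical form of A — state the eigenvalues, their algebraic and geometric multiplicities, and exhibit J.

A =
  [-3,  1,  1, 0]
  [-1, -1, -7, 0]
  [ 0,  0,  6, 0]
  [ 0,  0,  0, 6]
J_2(-2) ⊕ J_1(6) ⊕ J_1(6)

The characteristic polynomial is
  det(x·I − A) = x^4 - 8*x^3 - 8*x^2 + 96*x + 144 = (x - 6)^2*(x + 2)^2

Eigenvalues and multiplicities (the geometric multiplicity of λ is n − rank(A − λI), which equals the number of Jordan blocks for λ):
  λ = -2: algebraic multiplicity = 2, geometric multiplicity = 1
  λ = 6: algebraic multiplicity = 2, geometric multiplicity = 2

Determining the block sizes for each eigenvalue:
  λ = -2: one block (gm = 1), so the single block has size am = 2 → block sizes [2]
  λ = 6: gm = am = 2, so every block has size 1 → block sizes [1, 1]

Assembling the blocks gives a Jordan form
J =
  [-2,  1, 0, 0]
  [ 0, -2, 0, 0]
  [ 0,  0, 6, 0]
  [ 0,  0, 0, 6]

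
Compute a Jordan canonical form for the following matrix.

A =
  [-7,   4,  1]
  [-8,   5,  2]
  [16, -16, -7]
J_2(-3) ⊕ J_1(-3)

The characteristic polynomial is
  det(x·I − A) = x^3 + 9*x^2 + 27*x + 27 = (x + 3)^3

Eigenvalues and multiplicities (the geometric multiplicity of λ is n − rank(A − λI), which equals the number of Jordan blocks for λ):
  λ = -3: algebraic multiplicity = 3, geometric multiplicity = 2

Determining the block sizes for each eigenvalue:
  λ = -3: 2 blocks summing to 3 forces exactly one block of size 2 and the rest size 1 → block sizes [2, 1]

Assembling the blocks gives a Jordan form
J =
  [-3,  1,  0]
  [ 0, -3,  0]
  [ 0,  0, -3]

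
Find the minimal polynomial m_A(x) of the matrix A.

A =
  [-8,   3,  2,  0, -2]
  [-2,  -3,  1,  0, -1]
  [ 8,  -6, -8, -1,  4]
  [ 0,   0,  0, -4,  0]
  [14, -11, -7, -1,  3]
x^3 + 12*x^2 + 48*x + 64

The characteristic polynomial is χ_A(x) = (x + 4)^5, so the eigenvalues are known. The minimal polynomial is
  m_A(x) = Π_λ (x − λ)^{k_λ}
where k_λ is the size of the *largest* Jordan block for λ (equivalently, the smallest k with (A − λI)^k v = 0 for every generalised eigenvector v of λ).

  λ = -4: largest Jordan block has size 3, contributing (x + 4)^3

So m_A(x) = (x + 4)^3 = x^3 + 12*x^2 + 48*x + 64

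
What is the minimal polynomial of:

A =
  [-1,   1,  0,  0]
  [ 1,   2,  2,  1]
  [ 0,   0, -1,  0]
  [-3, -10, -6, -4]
x^3 + 3*x^2 + 3*x + 1

The characteristic polynomial is χ_A(x) = (x + 1)^4, so the eigenvalues are known. The minimal polynomial is
  m_A(x) = Π_λ (x − λ)^{k_λ}
where k_λ is the size of the *largest* Jordan block for λ (equivalently, the smallest k with (A − λI)^k v = 0 for every generalised eigenvector v of λ).

  λ = -1: largest Jordan block has size 3, contributing (x + 1)^3

So m_A(x) = (x + 1)^3 = x^3 + 3*x^2 + 3*x + 1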